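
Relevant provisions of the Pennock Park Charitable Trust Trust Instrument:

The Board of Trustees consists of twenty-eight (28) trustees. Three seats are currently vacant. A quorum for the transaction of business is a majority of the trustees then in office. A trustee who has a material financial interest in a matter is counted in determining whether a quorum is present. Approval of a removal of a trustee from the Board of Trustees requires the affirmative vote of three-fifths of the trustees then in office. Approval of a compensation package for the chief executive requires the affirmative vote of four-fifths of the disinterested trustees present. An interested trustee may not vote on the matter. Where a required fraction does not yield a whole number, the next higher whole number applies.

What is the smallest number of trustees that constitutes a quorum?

A majority of 25 is 13.

13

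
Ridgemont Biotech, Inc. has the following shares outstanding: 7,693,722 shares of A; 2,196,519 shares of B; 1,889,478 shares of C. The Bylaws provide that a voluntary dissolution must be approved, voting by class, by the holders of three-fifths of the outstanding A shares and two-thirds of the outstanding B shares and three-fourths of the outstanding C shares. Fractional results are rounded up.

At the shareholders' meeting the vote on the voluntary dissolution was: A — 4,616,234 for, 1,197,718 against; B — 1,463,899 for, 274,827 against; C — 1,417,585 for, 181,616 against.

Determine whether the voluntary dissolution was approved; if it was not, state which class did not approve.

A: 3/5 of 7693722 = 4616233.20, rounded up to 4616234; 4,616,234 required, 4,616,234 in favor — approved.
B: 2/3 of 2196519 = 1464346; 1,464,346 required, 1,463,899 in favor — not approved.
C: 3/4 of 1889478 = 1417108.50, rounded up to 1417109; 1,417,109 required, 1,417,585 in favor — approved.

Not approved — the B shares did not give the required vote.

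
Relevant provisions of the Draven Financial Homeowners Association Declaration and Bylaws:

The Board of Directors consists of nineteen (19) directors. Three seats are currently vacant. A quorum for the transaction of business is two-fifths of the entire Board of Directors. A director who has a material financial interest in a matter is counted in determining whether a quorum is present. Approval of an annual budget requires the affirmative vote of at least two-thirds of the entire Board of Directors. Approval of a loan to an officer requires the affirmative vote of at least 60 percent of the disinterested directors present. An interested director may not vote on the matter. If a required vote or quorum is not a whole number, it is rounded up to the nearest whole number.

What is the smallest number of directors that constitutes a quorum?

8

2/5 of 19 = 7.60, rounded up to 8.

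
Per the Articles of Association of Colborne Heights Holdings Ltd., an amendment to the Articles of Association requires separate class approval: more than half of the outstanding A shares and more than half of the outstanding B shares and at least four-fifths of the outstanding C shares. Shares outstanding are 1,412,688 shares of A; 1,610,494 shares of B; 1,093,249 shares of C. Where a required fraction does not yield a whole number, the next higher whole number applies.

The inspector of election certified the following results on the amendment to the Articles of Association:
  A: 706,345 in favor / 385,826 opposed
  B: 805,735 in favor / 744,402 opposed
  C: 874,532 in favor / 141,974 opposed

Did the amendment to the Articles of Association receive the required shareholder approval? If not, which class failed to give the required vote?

Not approved — the C shares did not give the required vote.

A: a majority of 1412688 is 706345; 706,345 required, 706,345 in favor — approved.
B: a majority of 1610494 is 805248; 805,248 required, 805,735 in favor — approved.
C: 4/5 of 1093249 = 874599.20, rounded up to 874600; 874,600 required, 874,532 in favor — not approved.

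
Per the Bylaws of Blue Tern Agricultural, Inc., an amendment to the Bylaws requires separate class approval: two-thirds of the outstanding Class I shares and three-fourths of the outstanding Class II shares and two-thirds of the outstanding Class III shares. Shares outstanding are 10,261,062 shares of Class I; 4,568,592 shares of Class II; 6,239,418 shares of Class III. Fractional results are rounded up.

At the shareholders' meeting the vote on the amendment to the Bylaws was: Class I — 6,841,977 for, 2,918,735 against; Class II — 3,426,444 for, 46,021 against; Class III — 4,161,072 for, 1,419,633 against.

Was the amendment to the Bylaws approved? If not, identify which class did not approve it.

Approved — every class gave the required vote.

Class I: 2/3 of 10261062 = 6840708; 6,840,708 required, 6,841,977 in favor — approved.
Class II: 3/4 of 4568592 = 3426444; 3,426,444 required, 3,426,444 in favor — approved.
Class III: 2/3 of 6239418 = 4159612; 4,159,612 required, 4,161,072 in favor — approved.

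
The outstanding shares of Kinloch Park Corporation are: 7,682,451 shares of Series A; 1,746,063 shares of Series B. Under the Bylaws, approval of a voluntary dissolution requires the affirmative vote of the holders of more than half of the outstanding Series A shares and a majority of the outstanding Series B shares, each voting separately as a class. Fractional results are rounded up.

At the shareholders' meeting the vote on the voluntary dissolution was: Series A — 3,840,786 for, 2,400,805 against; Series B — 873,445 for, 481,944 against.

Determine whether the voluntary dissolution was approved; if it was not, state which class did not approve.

Not approved — the Series A shares did not give the required vote.

Series A: a majority of 7682451 is 3841226; 3,841,226 required, 3,840,786 in favor — not approved.
Series B: a majority of 1746063 is 873032; 873,032 required, 873,445 in favor — approved.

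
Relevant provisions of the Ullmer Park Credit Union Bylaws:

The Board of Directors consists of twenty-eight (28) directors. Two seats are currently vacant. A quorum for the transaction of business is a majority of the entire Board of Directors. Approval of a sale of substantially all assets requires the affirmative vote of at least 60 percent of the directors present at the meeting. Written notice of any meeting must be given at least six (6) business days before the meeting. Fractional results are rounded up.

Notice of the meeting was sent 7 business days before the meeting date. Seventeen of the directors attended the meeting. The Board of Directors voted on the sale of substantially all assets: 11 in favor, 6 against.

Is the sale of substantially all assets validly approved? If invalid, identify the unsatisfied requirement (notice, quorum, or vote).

Valid — all requirements satisfied.

Notice: 7 business days given; 6 required (7 ≥ 6). Satisfied.
Quorum: 17 present; quorum is 15. Satisfied.
Vote: the sale of substantially all assets requires three-fifths of the directors present (17). 3/5 of 17 = 10.20, rounded up to 11, so 11 affirmative votes are needed; 11 voted in favor. Satisfied.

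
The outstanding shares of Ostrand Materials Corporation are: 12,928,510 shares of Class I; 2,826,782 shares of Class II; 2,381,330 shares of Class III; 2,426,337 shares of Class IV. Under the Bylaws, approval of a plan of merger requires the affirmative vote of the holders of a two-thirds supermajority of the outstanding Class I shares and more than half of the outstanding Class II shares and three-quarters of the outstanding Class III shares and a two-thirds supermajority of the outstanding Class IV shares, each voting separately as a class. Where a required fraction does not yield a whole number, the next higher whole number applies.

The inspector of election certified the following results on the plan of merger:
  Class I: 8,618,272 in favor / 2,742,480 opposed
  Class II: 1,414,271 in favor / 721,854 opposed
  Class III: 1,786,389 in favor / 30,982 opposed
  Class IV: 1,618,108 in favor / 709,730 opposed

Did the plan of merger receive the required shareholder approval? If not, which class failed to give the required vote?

Not approved — the Class I shares did not give the required vote.

Class I: 2/3 of 12928510 = 8619006.67, rounded up to 8619007; 8,619,007 required, 8,618,272 in favor — not approved.
Class II: a majority of 2826782 is 1413392; 1,413,392 required, 1,414,271 in favor — approved.
Class III: 3/4 of 2381330 = 1785997.50, rounded up to 1785998; 1,785,998 required, 1,786,389 in favor — approved.
Class IV: 2/3 of 2426337 = 1617558; 1,617,558 required, 1,618,108 in favor — approved.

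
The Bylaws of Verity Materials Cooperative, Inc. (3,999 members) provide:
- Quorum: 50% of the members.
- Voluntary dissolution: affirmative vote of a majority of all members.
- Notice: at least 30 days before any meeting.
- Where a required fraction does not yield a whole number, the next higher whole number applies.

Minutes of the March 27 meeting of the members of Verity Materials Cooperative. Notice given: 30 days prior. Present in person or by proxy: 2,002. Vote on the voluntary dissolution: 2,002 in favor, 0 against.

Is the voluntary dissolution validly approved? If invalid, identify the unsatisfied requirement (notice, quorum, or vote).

Valid — all requirements satisfied.

Notice: 30 days given; 30 required. Satisfied.
Quorum: 50% of 3,999 = 1,999.50, rounded up to 2,000; 2,002 present. Satisfied.
Vote: requires a majority of all members (3,999); a majority of 3999 is 2000, so 2,000 needed; 2,002 in favor. Satisfied.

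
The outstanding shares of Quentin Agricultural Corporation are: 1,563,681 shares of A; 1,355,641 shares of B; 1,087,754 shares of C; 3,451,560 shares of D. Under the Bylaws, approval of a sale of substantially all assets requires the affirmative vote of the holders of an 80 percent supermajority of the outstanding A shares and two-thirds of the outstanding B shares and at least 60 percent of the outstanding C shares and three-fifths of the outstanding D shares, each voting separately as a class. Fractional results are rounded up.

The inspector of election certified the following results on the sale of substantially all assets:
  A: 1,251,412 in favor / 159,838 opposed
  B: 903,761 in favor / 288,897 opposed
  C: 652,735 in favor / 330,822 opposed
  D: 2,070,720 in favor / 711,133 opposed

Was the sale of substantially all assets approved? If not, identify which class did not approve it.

A: 4/5 of 1563681 = 1250944.80, rounded up to 1250945; 1,250,945 required, 1,251,412 in favor — approved.
B: 2/3 of 1355641 = 903760.67, rounded up to 903761; 903,761 required, 903,761 in favor — approved.
C: 3/5 of 1087754 = 652652.40, rounded up to 652653; 652,653 required, 652,735 in favor — approved.
D: 3/5 of 3451560 = 2070936; 2,070,936 required, 2,070,720 in favor — not approved.

Not approved — the D shares did not give the required vote.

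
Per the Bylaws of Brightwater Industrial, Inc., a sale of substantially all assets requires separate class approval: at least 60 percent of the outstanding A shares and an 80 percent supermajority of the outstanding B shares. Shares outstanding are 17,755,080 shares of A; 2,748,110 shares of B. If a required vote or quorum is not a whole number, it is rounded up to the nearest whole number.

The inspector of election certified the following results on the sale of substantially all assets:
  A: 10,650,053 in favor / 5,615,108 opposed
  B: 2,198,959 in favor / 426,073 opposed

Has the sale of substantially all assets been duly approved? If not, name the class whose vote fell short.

A: 3/5 of 17755080 = 10653048; 10,653,048 required, 10,650,053 in favor — not approved.
B: 4/5 of 2748110 = 2198488; 2,198,488 required, 2,198,959 in favor — approved.

Not approved — the A shares did not give the required vote.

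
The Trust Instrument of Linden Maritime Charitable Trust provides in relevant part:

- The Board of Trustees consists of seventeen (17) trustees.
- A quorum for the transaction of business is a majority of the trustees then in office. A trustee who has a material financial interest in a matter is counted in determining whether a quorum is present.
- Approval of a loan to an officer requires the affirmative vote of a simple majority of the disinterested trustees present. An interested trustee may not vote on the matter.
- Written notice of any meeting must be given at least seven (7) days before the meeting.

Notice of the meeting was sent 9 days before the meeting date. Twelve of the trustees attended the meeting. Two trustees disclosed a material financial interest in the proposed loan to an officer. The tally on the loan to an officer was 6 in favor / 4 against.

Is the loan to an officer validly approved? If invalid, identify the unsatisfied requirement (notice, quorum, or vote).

Notice: 9 days given; 7 required (9 ≥ 7). Satisfied.
Quorum: 12 present (interested trustees count toward quorum); quorum is 9. Satisfied.
Vote: the loan to an officer requires a majority of the disinterested trustees present (12 − 2 = 10). A majority of 10 is 6, so 6 affirmative votes are needed; 6 voted in favor. Satisfied.

Valid — all requirements satisfied.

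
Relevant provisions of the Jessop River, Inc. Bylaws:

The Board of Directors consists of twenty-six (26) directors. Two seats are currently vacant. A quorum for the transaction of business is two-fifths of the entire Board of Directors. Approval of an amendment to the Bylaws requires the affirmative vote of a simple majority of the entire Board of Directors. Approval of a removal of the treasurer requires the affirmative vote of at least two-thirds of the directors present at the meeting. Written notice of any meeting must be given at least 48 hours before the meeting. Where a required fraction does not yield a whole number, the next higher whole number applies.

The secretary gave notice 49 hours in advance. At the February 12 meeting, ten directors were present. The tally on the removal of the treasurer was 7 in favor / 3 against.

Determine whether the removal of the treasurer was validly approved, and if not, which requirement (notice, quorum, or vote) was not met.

Invalid — quorum requirement not satisfied.

Notice: 49 hours given; 48 required (49 ≥ 48). Satisfied.
Quorum: 10 present; quorum is 11. Not satisfied.
Vote: the removal of the treasurer requires two-thirds of the directors present (10). 2/3 of 10 = 6.67, rounded up to 7, so 7 affirmative votes are needed; 7 voted in favor. Satisfied. (Moot — without a quorum no business can be validly transacted.)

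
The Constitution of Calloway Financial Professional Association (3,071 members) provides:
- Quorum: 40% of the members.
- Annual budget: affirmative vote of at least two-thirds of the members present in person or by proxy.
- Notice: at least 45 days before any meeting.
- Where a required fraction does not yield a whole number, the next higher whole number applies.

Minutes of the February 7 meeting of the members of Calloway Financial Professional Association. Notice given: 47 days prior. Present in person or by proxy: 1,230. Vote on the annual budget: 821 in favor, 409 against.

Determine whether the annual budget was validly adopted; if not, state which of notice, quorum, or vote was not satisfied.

Notice: 47 days given; 45 required. Satisfied.
Quorum: 40% of 3,071 = 1,228.40, rounded up to 1,229; 1,230 present. Satisfied.
Vote: requires two-thirds of those present (1,230); 2/3 of 1230 = 820, so 820 needed; 821 in favor. Satisfied.

Valid — all requirements satisfied.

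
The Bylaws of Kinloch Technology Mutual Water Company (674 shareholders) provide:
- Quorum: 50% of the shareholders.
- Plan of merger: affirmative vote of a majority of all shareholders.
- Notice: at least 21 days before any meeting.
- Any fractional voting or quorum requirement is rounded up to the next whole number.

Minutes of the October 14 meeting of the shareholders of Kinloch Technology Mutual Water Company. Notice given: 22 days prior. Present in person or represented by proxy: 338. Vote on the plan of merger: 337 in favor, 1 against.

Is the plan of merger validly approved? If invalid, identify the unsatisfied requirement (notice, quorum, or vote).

Notice: 22 days given; 21 required. Satisfied.
Quorum: 50% of 674 = 337; 338 present. Satisfied.
Vote: requires a majority of all shareholders (674); a majority of 674 is 338, so 338 needed; 337 in favor. Not satisfied.

Invalid — vote requirement not satisfied.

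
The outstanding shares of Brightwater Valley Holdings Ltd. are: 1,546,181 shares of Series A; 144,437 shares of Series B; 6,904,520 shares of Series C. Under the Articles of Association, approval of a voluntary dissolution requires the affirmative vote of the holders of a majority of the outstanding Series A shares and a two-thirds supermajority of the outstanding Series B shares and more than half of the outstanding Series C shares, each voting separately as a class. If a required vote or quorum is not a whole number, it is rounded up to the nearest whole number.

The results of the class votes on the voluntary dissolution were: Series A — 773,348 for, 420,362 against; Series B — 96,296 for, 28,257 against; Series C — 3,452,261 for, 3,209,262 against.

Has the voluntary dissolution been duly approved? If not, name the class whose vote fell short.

Series A: a majority of 1546181 is 773091; 773,091 required, 773,348 in favor — approved.
Series B: 2/3 of 144437 = 96291.33, rounded up to 96292; 96,292 required, 96,296 in favor — approved.
Series C: a majority of 6904520 is 3452261; 3,452,261 required, 3,452,261 in favor — approved.

Approved — every class gave the required vote.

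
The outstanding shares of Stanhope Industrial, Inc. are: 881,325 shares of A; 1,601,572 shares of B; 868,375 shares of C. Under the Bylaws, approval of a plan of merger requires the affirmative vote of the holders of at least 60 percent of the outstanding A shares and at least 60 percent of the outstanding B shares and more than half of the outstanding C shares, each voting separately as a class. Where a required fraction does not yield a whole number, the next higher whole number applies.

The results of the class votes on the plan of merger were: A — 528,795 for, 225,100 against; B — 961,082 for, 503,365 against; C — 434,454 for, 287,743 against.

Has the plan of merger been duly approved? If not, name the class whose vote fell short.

A: 3/5 of 881325 = 528795; 528,795 required, 528,795 in favor — approved.
B: 3/5 of 1601572 = 960943.20, rounded up to 960944; 960,944 required, 961,082 in favor — approved.
C: a majority of 868375 is 434188; 434,188 required, 434,454 in favor — approved.

Approved — every class gave the required vote.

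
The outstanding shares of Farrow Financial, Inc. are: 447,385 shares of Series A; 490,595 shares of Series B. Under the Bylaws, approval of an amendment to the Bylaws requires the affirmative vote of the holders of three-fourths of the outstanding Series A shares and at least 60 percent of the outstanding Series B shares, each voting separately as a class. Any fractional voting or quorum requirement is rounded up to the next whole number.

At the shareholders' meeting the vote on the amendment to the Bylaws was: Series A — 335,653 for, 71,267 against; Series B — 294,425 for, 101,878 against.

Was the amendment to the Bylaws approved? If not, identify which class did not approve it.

Series A: 3/4 of 447385 = 335538.75, rounded up to 335539; 335,539 required, 335,653 in favor — approved.
Series B: 3/5 of 490595 = 294357; 294,357 required, 294,425 in favor — approved.

Approved — every class gave the required vote.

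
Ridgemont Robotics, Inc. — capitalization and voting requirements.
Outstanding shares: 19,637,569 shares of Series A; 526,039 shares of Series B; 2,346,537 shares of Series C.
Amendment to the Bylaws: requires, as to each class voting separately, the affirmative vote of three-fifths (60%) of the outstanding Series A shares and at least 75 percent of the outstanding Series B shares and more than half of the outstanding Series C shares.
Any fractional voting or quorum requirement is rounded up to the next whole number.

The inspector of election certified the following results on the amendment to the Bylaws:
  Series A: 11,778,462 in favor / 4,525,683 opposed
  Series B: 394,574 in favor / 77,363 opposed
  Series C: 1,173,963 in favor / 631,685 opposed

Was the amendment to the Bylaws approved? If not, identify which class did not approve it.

Series A: 3/5 of 19637569 = 11782541.40, rounded up to 11782542; 11,782,542 required, 11,778,462 in favor — not approved.
Series B: 3/4 of 526039 = 394529.25, rounded up to 394530; 394,530 required, 394,574 in favor — approved.
Series C: a majority of 2346537 is 1173269; 1,173,269 required, 1,173,963 in favor — approved.

Not approved — the Series A shares did not give the required vote.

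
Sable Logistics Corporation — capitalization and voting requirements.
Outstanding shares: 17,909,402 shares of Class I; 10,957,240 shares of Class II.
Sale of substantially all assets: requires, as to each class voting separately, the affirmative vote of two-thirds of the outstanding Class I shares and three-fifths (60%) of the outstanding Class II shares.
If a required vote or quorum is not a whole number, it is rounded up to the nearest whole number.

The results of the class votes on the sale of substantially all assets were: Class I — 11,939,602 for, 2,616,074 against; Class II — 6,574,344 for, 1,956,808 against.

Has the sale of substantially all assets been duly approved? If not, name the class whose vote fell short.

Class I: 2/3 of 17909402 = 11939601.33, rounded up to 11939602; 11,939,602 required, 11,939,602 in favor — approved.
Class II: 3/5 of 10957240 = 6574344; 6,574,344 required, 6,574,344 in favor — approved.

Approved — every class gave the required vote.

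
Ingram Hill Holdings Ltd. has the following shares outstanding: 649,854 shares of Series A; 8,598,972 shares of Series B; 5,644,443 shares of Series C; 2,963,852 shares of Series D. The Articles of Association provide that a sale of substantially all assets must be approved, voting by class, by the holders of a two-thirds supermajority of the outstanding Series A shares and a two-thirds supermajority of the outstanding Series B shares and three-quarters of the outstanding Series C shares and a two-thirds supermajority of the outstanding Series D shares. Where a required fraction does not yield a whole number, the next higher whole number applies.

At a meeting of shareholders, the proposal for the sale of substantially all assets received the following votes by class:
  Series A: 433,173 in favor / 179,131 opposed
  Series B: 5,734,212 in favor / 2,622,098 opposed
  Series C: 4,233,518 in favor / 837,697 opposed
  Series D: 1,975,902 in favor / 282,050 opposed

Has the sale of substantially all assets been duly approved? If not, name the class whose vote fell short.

Series A: 2/3 of 649854 = 433236; 433,236 required, 433,173 in favor — not approved.
Series B: 2/3 of 8598972 = 5732648; 5,732,648 required, 5,734,212 in favor — approved.
Series C: 3/4 of 5644443 = 4233332.25, rounded up to 4233333; 4,233,333 required, 4,233,518 in favor — approved.
Series D: 2/3 of 2963852 = 1975901.33, rounded up to 1975902; 1,975,902 required, 1,975,902 in favor — approved.

Not approved — the Series A shares did not give the required vote.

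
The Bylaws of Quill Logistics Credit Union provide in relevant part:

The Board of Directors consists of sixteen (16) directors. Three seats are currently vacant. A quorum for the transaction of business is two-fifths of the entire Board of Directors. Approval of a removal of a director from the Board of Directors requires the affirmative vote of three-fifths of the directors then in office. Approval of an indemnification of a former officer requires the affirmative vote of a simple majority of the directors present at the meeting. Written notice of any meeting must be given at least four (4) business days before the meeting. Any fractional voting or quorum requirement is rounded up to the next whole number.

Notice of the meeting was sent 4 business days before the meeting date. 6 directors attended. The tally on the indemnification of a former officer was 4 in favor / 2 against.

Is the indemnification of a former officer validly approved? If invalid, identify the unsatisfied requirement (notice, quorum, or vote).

Invalid — quorum requirement not satisfied.

Notice: 4 business days given; 4 required (4 ≥ 4). Satisfied.
Quorum: 6 present; quorum is 7. Not satisfied.
Vote: the indemnification of a former officer requires a majority of the directors present (6). A majority of 6 is 4, so 4 affirmative votes are needed; 4 voted in favor. Satisfied. (Moot — without a quorum no business can be validly transacted.)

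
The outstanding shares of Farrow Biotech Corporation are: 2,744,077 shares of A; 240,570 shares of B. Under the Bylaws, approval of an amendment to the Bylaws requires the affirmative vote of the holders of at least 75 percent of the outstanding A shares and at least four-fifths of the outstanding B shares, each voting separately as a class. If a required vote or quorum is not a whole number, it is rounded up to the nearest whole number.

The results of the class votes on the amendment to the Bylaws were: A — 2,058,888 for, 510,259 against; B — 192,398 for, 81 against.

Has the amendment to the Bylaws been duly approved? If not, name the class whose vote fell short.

Not approved — the B shares did not give the required vote.

A: 3/4 of 2744077 = 2058057.75, rounded up to 2058058; 2,058,058 required, 2,058,888 in favor — approved.
B: 4/5 of 240570 = 192456; 192,456 required, 192,398 in favor — not approved.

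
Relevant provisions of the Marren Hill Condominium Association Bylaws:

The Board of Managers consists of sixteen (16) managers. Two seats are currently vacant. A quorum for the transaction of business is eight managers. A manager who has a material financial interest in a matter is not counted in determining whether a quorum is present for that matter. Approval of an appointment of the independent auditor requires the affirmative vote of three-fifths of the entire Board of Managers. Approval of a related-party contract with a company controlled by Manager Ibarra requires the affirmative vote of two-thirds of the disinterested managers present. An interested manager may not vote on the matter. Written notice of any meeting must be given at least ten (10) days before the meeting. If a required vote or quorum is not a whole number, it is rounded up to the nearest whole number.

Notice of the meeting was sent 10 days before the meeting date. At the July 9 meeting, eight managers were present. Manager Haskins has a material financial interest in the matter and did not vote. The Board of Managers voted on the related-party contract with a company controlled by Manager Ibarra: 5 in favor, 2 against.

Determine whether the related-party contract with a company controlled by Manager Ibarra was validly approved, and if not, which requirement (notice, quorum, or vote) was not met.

Notice: 10 days given; 10 required (10 ≥ 10). Satisfied.
Quorum: 8 present, but the 1 interested manager does not count, leaving 7. Quorum is 8. Not satisfied.
Vote: the related-party contract with a company controlled by Manager Ibarra requires two-thirds of the disinterested managers present (8 − 1 = 7). 2/3 of 7 = 4.67, rounded up to 5, so 5 affirmative votes are needed; 5 voted in favor. Satisfied. (Moot — without a quorum no business can be validly transacted.)

Invalid — quorum requirement not satisfied.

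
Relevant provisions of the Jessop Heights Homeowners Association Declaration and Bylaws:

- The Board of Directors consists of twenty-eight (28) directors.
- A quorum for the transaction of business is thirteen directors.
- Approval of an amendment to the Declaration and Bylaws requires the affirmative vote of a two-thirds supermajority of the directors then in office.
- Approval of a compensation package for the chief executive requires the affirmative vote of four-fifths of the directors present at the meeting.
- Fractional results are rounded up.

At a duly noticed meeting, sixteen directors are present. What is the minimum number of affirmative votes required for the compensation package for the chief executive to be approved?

13

The compensation package for the chief executive requires four-fifths of the directors present (16).
4/5 of 16 = 12.80, rounded up to 13.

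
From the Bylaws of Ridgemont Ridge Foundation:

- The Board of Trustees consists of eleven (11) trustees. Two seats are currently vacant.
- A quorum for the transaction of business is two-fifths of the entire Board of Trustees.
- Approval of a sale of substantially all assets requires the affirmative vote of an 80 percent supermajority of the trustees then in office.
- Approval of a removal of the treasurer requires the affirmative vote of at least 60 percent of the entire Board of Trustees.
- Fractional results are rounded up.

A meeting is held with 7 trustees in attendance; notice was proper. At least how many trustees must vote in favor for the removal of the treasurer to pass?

The removal of the treasurer requires three-fifths of the entire Board of Trustees (11).
3/5 of 11 = 6.60, rounded up to 7.

7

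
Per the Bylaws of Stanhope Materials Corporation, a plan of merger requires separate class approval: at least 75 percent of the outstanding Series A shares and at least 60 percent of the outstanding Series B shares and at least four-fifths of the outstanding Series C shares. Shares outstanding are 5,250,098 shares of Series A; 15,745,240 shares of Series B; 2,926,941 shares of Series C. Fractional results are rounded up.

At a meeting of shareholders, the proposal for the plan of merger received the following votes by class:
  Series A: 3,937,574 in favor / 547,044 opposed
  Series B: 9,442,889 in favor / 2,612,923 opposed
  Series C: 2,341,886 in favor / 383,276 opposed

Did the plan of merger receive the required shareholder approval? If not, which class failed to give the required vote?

Not approved — the Series B shares did not give the required vote.

Series A: 3/4 of 5250098 = 3937573.50, rounded up to 3937574; 3,937,574 required, 3,937,574 in favor — approved.
Series B: 3/5 of 15745240 = 9447144; 9,447,144 required, 9,442,889 in favor — not approved.
Series C: 4/5 of 2926941 = 2341552.80, rounded up to 2341553; 2,341,553 required, 2,341,886 in favor — approved.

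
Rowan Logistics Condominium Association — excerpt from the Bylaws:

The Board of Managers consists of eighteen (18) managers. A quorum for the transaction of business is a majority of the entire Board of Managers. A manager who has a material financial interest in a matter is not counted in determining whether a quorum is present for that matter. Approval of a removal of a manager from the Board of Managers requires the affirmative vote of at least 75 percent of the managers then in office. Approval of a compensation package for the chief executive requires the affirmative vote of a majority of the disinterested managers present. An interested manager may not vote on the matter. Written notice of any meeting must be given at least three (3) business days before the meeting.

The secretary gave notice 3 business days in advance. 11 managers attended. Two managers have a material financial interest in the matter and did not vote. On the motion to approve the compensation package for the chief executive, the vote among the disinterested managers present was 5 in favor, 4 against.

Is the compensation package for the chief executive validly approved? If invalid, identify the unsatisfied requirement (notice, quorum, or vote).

Invalid — quorum requirement not satisfied.

Notice: 3 business days given; 3 required (3 ≥ 3). Satisfied.
Quorum: 11 present, but the 2 interested managers do not count, leaving 9. Quorum is 10. Not satisfied.
Vote: the compensation package for the chief executive requires a majority of the disinterested managers present (11 − 2 = 9). A majority of 9 is 5, so 5 affirmative votes are needed; 5 voted in favor. Satisfied. (Moot — without a quorum no business can be validly transacted.)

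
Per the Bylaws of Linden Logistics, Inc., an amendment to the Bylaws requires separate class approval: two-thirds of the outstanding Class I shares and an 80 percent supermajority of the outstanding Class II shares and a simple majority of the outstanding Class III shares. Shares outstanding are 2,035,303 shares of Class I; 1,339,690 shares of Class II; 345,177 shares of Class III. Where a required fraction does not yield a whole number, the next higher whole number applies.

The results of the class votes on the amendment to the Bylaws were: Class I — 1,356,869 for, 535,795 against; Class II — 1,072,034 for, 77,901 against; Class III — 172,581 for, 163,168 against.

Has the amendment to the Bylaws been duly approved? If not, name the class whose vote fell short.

Not approved — the Class III shares did not give the required vote.

Class I: 2/3 of 2035303 = 1356868.67, rounded up to 1356869; 1,356,869 required, 1,356,869 in favor — approved.
Class II: 4/5 of 1339690 = 1071752; 1,071,752 required, 1,072,034 in favor — approved.
Class III: a majority of 345177 is 172589; 172,589 required, 172,581 in favor — not approved.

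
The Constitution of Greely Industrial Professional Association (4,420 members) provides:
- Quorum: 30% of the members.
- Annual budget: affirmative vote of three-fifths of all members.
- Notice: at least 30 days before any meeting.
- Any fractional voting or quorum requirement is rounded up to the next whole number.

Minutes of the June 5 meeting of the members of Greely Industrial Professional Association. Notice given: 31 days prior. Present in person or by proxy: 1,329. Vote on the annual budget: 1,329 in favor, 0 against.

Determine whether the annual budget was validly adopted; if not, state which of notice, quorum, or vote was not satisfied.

Invalid — vote requirement not satisfied.

Notice: 31 days given; 30 required. Satisfied.
Quorum: 30% of 4,420 = 1,326; 1,329 present. Satisfied.
Vote: requires three-fifths of all members (4,420); 3/5 of 4420 = 2652, so 2,652 needed; 1,329 in favor. Not satisfied.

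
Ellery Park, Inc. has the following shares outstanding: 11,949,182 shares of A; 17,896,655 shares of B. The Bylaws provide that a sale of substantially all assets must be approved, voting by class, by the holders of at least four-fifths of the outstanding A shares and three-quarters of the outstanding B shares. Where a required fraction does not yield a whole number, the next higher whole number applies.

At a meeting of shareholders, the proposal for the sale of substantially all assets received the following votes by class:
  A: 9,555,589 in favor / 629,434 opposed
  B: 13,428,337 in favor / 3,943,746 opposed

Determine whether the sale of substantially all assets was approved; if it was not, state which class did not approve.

A: 4/5 of 11949182 = 9559345.60, rounded up to 9559346; 9,559,346 required, 9,555,589 in favor — not approved.
B: 3/4 of 17896655 = 13422491.25, rounded up to 13422492; 13,422,492 required, 13,428,337 in favor — approved.

Not approved — the A shares did not give the required vote.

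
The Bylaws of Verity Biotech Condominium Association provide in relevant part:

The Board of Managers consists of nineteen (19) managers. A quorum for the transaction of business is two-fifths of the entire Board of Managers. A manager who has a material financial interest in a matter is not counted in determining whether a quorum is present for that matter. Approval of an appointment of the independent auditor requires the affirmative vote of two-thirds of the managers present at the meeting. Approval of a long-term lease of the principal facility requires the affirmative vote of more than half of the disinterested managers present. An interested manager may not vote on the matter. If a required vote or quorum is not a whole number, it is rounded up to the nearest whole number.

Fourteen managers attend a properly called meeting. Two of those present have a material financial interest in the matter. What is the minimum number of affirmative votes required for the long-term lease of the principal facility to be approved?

7

The long-term lease of the principal facility requires a majority of the disinterested managers present (14 − 2 = 12).
A majority of 12 is 7.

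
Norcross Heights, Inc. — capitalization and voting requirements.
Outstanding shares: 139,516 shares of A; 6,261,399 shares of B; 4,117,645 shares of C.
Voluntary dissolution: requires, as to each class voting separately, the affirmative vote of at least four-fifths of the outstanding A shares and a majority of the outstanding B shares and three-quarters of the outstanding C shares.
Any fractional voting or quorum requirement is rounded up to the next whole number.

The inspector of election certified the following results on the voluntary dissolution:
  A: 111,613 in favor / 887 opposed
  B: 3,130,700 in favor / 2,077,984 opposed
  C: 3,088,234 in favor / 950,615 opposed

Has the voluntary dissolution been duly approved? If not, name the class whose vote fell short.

Approved — every class gave the required vote.

A: 4/5 of 139516 = 111612.80, rounded up to 111613; 111,613 required, 111,613 in favor — approved.
B: a majority of 6261399 is 3130700; 3,130,700 required, 3,130,700 in favor — approved.
C: 3/4 of 4117645 = 3088233.75, rounded up to 3088234; 3,088,234 required, 3,088,234 in favor — approved.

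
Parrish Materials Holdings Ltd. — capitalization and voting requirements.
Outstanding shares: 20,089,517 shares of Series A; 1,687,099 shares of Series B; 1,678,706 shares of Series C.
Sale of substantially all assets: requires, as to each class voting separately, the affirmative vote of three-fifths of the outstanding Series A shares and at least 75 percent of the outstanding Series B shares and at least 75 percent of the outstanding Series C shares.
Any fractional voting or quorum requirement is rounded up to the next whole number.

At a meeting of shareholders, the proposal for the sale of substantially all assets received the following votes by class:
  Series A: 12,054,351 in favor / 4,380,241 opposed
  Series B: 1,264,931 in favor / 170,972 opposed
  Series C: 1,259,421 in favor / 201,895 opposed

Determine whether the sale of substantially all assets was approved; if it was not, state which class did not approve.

Not approved — the Series B shares did not give the required vote.

Series A: 3/5 of 20089517 = 12053710.20, rounded up to 12053711; 12,053,711 required, 12,054,351 in favor — approved.
Series B: 3/4 of 1687099 = 1265324.25, rounded up to 1265325; 1,265,325 required, 1,264,931 in favor — not approved.
Series C: 3/4 of 1678706 = 1259029.50, rounded up to 1259030; 1,259,030 required, 1,259,421 in favor — approved.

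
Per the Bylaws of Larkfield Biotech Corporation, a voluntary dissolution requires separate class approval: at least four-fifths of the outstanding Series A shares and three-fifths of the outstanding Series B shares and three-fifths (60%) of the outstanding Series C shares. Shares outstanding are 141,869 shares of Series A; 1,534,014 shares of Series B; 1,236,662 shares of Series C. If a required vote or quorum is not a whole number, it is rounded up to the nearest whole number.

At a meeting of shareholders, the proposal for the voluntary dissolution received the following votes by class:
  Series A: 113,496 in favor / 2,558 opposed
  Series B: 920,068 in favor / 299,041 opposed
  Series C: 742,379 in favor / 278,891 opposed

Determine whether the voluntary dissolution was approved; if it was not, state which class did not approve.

Not approved — the Series B shares did not give the required vote.

Series A: 4/5 of 141869 = 113495.20, rounded up to 113496; 113,496 required, 113,496 in favor — approved.
Series B: 3/5 of 1534014 = 920408.40, rounded up to 920409; 920,409 required, 920,068 in favor — not approved.
Series C: 3/5 of 1236662 = 741997.20, rounded up to 741998; 741,998 required, 742,379 in favor — approved.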